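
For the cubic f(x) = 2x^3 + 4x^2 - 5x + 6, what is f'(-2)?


Differentiate f(x) = 2x^3 + 4x^2 - 5x + 6 term by term:
f'(x) = 6x^2 + 8x - 5
Substitute x = -2:
f'(-2) = 6 * (-2)^2 + 8 * (-2) - 5
= 24 - 16 - 5
= 3

3


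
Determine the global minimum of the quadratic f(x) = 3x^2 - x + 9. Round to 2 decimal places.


For a quadratic f(x) = ax^2 + bx + c with a > 0, the minimum is at the vertex.
Vertex x-coordinate: x = -b/(2a)
x = -(-1) / (2 * 3)
x = 1/6
Substitute back to find the minimum value:
f(1/6) = 3 * (1/6)^2 - 1 * (1/6) + 9
= 1/12 - 1/6 + 9
= 107/12 ≈ 8.92

8.92


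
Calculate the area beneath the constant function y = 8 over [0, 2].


The area under a constant function y = 8 is a rectangle.
Width = 2 - 0 = 2
Height = 8
Area = width * height
= 2 * 8
= 16

16


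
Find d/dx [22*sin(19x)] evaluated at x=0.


Apply the chain rule to differentiate 22*sin(19x):
d/dx [22*sin(19x)]
= 22 * cos(19x) * d/dx(19x)
= 22 * 19 * cos(19x)
= 418 * cos(19x)
Evaluate at x = 0:
= 418 * cos(0)
= 418 * 1
= 418

418


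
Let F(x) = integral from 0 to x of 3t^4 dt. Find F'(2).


By the Fundamental Theorem of Calculus (Part 1):
If F(x) = integral from 0 to x of f(t) dt, then F'(x) = f(x)
Here f(t) = 3t^4
So F'(x) = 3x^4
Evaluate at x = 2:
F'(2) = 3 * 2^4
= 3 * 16
= 48

48


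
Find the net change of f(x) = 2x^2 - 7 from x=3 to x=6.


Net change = f(b) - f(a)
f(x) = 2x^2 - 7
Compute f(6):
f(6) = 2 * 6^2 + 0 * 6 - 7
= 72 + 0 - 7
= 65
Compute f(3):
f(3) = 2 * 3^2 + 0 * 3 - 7
= 18 + 0 - 7
= 11
Net change = 65 - 11 = 54

54


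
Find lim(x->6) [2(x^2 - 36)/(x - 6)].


Direct substitution gives 0/0, so we factor the numerator.
Factor: 2(x^2 - 36) = 2 * (x - 6)(x + 6)
Cancel the common factor (x - 6):
2(x^2 - 36)/(x - 6) = 2 * (x + 6)
Now substitute x = 6:
= 2 * (6 + 6) = 24

24


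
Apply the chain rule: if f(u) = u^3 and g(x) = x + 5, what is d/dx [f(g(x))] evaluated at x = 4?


Using the chain rule: (f(g(x)))' = f'(g(x)) * g'(x)
First, find g(4):
g(4) = 1 * 4 + 5 = 9
Next, f'(u) = 3u^2
And g'(x) = 1
So f'(g(4)) * g'(4)
= 3 * 9^2 * 1
= 3 * 81 * 1
= 243

243


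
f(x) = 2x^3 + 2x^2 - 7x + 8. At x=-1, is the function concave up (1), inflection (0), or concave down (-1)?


Concavity is determined by the sign of f''(x).
f(x) = 2x^3 + 2x^2 - 7x + 8
f'(x) = 6x^2 + 4x - 7
f''(x) = 12x + 4
f''(-1) = 12 * (-1) + 4
= -12 + 4
= -8
Since f''(-1) < 0, the function is concave down (-1)

-1


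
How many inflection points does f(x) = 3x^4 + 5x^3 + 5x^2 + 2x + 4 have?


Inflection points occur where f''(x) = 0 and concavity changes.
f(x) = 3x^4 + 5x^3 + 5x^2 + 2x + 4
f'(x) = 12x^3 + 15x^2 + 10x + 2
f''(x) = 36x^2 + 30x + 10
This is a quadratic in x. Use the discriminant to count real roots.
Discriminant = (30)^2 - 4 * 36 * 10
= 900 - 1440
= -540
Since discriminant < 0, f''(x) = 0 has no real solutions.
Number of inflection points: 0

0


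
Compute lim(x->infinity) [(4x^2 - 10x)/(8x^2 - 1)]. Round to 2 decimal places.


For limits at infinity with equal-degree polynomials,
we compare leading coefficients.
Numerator leading term: 4x^2
Denominator leading term: 8x^2
Divide both by x^2:
lim = (4 - 10/x) / (8 - 1/x^2)
As x -> infinity, the 1/x and 1/x^2 terms vanish:
= 4/8 = 1/2 = 0.50

0.50


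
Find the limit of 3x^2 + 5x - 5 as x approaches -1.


Since polynomials are continuous, we use direct substitution.
lim(x->-1) of 3x^2 + 5x - 5
= 3 * (-1)^2 + 5 * (-1) - 5
= 3 - 5 - 5
= -7

-7


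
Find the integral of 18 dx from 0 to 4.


The integral of a constant k over [a, b] equals k * (b - a).
integral from 0 to 4 of 18 dx
= 18 * (4 - 0)
= 18 * 4
= 72

72


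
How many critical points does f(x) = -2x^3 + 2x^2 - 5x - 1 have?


Find where f'(x) = 0:
f(x) = -2x^3 + 2x^2 - 5x - 1
f'(x) = -6x^2 + 4x - 5
This is a quadratic in x. Use the discriminant to count real roots.
Discriminant = (4)^2 - 4 * (-6) * (-5)
= 16 - 120
= -104
Since discriminant < 0, f'(x) = 0 has no real solutions.
Number of critical points: 0

0


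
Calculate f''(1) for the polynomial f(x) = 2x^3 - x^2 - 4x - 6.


First derivative:
f'(x) = 6x^2 - 2x - 4
Second derivative:
f''(x) = 12x - 2
Substitute x = 1:
f''(1) = 12 * 1 - 2
= 12 - 2
= 10

10


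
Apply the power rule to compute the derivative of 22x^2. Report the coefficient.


We apply the power rule: d/dx [ax^n] = a*n * x^(n-1)
d/dx [22x^2]
= 22 * 2 * x^(2-1)
= 44x
The coefficient is 44

44


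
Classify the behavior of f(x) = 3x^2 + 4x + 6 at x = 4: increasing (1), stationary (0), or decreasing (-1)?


Compute f'(x) to determine behavior:
f'(x) = 6x + 4
f'(4) = 6 * 4 + 4
= 24 + 4
= 28
Since f'(4) > 0, the function is increasing (1)

1


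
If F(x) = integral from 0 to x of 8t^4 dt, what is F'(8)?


By the Fundamental Theorem of Calculus (Part 1):
If F(x) = integral from 0 to x of f(t) dt, then F'(x) = f(x)
Here f(t) = 8t^4
So F'(x) = 8x^4
Evaluate at x = 8:
F'(8) = 8 * 8^4
= 8 * 4096
= 32768

32768


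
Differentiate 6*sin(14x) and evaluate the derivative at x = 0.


Apply the chain rule to differentiate 6*sin(14x):
d/dx [6*sin(14x)]
= 6 * cos(14x) * d/dx(14x)
= 6 * 14 * cos(14x)
= 84 * cos(14x)
Evaluate at x = 0:
= 84 * cos(0)
= 84 * 1
= 84

84


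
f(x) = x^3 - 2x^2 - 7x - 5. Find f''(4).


First derivative:
f'(x) = 3x^2 - 4x - 7
Second derivative:
f''(x) = 6x - 4
Substitute x = 4:
f''(4) = 6 * 4 - 4
= 24 - 4
= 20

20


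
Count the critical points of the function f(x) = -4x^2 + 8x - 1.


Find where f'(x) = 0:
f'(x) = -8x + 8
Set f'(x) = 0:
-8x + 8 = 0
x = -8 / (-8) = 1
This is a linear equation in x, so there is exactly one solution.
Number of critical points: 1

1


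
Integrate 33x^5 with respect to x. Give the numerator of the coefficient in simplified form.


Apply the power rule for integration:
integral of ax^n dx = a/(n+1) * x^(n+1) + C
integral of 33x^5 dx
= 33/6 * x^6 + C
= 11/2 * x^6 + C
The coefficient in lowest terms is 11/2, and its numerator is 11

11


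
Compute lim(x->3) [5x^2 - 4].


Since polynomials are continuous, we use direct substitution.
lim(x->3) of 5x^2 - 4
= 5 * 3^2 + 0 * 3 - 4
= 45 + 0 - 4
= 41

41


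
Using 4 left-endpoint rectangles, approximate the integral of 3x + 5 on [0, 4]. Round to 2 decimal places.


Left Riemann sum uses left endpoints of each subinterval.
Interval: [0, 4], n = 4
dx = (4 - 0) / 4 = 1
Left endpoints: [0, 1, 2, 3]
f values: [5, 8, 11, 14]
Sum = dx * (sum of f values)
= 1 * 38
= 38 = 38.00

38.00


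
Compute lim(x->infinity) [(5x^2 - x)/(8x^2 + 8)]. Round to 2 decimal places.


For limits at infinity with equal-degree polynomials,
we compare leading coefficients.
Numerator leading term: 5x^2
Denominator leading term: 8x^2
Divide both by x^2:
lim = (5 - 1/x) / (8 + 8/x^2)
As x -> infinity, the 1/x and 1/x^2 terms vanish:
= 5/8 ≈ 0.63

0.63


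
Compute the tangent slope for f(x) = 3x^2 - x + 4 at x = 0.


The slope of the tangent line equals f'(x) at the point.
f(x) = 3x^2 - x + 4
f'(x) = 6x - 1
At x = 0:
f'(0) = 6 * 0 - 1
= 0 - 1
= -1

-1


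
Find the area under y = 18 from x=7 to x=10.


The area under a constant function y = 18 is a rectangle.
Width = 10 - 7 = 3
Height = 18
Area = width * height
= 3 * 18
= 54

54


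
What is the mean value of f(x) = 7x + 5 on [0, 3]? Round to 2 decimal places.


Average value = 1/(b-a) * integral from a to b of f(x) dx
First compute the integral of 7x + 5:
F(x) = (7/2)x^2 + 5x
F(3) = 7/2 * 9 + 5 * 3 = 93/2
F(0) = 7/2 * 0 + 5 * 0 = 0
Integral = 93/2 - 0 = 93/2
Average = (93/2) / (3 - 0) = (93/2) / 3
= 31/2 = 15.50

15.50


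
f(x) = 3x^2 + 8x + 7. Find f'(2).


Differentiate term by term using power and sum rules:
f(x) = 3x^2 + 8x + 7
f'(x) = 6x + 8
Substitute x = 2:
f'(2) = 6 * 2 + 8
= 12 + 8
= 20

20


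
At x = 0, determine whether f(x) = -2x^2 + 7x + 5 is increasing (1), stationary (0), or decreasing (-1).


Compute f'(x) to determine behavior:
f'(x) = -4x + 7
f'(0) = -4 * 0 + 7
= 0 + 7
= 7
Since f'(0) > 0, the function is increasing (1)

1


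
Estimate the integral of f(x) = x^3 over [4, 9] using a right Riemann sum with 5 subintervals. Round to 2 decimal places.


Right Riemann sum uses right endpoints of each subinterval.
Interval: [4, 9], n = 5
dx = (9 - 4) / 5 = 1
Right endpoints: [5, 6, 7, 8, 9]
f values: [125, 216, 343, 512, 729]
Sum = dx * (sum of f values)
= 1 * 1925
= 1925 = 1925.00

1925.00


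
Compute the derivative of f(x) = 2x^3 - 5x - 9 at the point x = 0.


Differentiate f(x) = 2x^3 - 5x - 9 term by term:
f'(x) = 6x^2 - 5
Substitute x = 0:
f'(0) = 6 * 0^2 + 0 * 0 - 5
= 0 + 0 - 5
= -5

-5


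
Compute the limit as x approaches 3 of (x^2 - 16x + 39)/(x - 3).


Direct substitution gives 0/0, so we factor the numerator.
Factor: (x^2 - 16x + 39) = (x - 3)(x - 13)
Cancel the common factor (x - 3):
(x^2 - 16x + 39)/(x - 3) = (x - 13)
Now substitute x = 3:
= (3) - (13) = -10

-10


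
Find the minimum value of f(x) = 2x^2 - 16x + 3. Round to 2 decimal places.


For a quadratic f(x) = ax^2 + bx + c with a > 0, the minimum is at the vertex.
Vertex x-coordinate: x = -b/(2a)
x = -(-16) / (2 * 2)
x = 16/4 = 4
Substitute back to find the minimum value:
f(4) = 2 * 4^2 - 16 * 4 + 3
= 32 - 64 + 3
= -29 = -29.00

-29.00


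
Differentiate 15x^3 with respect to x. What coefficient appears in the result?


We apply the power rule: d/dx [ax^n] = a*n * x^(n-1)
d/dx [15x^3]
= 15 * 3 * x^(3-1)
= 45x^2
The coefficient is 45

45


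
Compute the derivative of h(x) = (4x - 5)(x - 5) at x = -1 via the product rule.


Let u(x) = 4x - 5 and v(x) = x - 5
u'(x) = 4
v'(x) = 1
Product rule: h'(x) = u'(x)*v(x) + u(x)*v'(x)
= 4 * (x - 5) + (4x - 5) * 1
At x = -1:
u(-1) = 4 * (-1) - 5 = -9
v(-1) = 1 * (-1) - 5 = -6
h'(-1) = 4 * (-6) + (-9) * 1
= -24 - 9
= -33

-33


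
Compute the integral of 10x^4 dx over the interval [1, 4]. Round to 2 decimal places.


Find the antiderivative of 10x^4:
F(x) = 10/5 * x^5
Apply the Fundamental Theorem of Calculus:
F(4) - F(1)
= 10/5 * 4^5 - 10/5 * 1^5
= 10/5 * (1024 - 1)
= 10/5 * 1023
= 2046 = 2046.00

2046.00


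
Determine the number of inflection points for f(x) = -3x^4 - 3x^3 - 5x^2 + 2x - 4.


Inflection points occur where f''(x) = 0 and concavity changes.
f(x) = -3x^4 - 3x^3 - 5x^2 + 2x - 4
f'(x) = -12x^3 - 9x^2 - 10x + 2
f''(x) = -36x^2 - 18x - 10
This is a quadratic in x. Use the discriminant to count real roots.
Discriminant = (-18)^2 - 4 * (-36) * (-10)
= 324 - 1440
= -1116
Since discriminant < 0, f''(x) = 0 has no real solutions.
Number of inflection points: 0

0


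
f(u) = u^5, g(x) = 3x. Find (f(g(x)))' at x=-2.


Using the chain rule: (f(g(x)))' = f'(g(x)) * g'(x)
First, find g(-2):
g(-2) = 3 * (-2) + 0 = -6
Next, f'(u) = 5u^4
And g'(x) = 3
So f'(g(-2)) * g'(-2)
= 5 * (-6)^4 * 3
= 5 * 1296 * 3
= 19440

19440


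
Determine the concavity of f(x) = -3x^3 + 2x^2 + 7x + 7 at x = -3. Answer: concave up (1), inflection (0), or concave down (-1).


Concavity is determined by the sign of f''(x).
f(x) = -3x^3 + 2x^2 + 7x + 7
f'(x) = -9x^2 + 4x + 7
f''(x) = -18x + 4
f''(-3) = -18 * (-3) + 4
= 54 + 4
= 58
Since f''(-3) > 0, the function is concave up (1)

1


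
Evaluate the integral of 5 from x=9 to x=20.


The integral of a constant k over [a, b] equals k * (b - a).
integral from 9 to 20 of 5 dx
= 5 * (20 - 9)
= 5 * 11
= 55

55


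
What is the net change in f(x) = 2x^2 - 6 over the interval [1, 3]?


Net change = f(b) - f(a)
f(x) = 2x^2 - 6
Compute f(3):
f(3) = 2 * 3^2 + 0 * 3 - 6
= 18 + 0 - 6
= 12
Compute f(1):
f(1) = 2 * 1^2 + 0 * 1 - 6
= 2 + 0 - 6
= -4
Net change = 12 - (-4) = 16

16


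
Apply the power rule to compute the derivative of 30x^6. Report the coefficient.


We apply the power rule: d/dx [ax^n] = a*n * x^(n-1)
d/dx [30x^6]
= 30 * 6 * x^(6-1)
= 180x^5
The coefficient is 180

180


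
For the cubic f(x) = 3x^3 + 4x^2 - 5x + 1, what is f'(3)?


Differentiate f(x) = 3x^3 + 4x^2 - 5x + 1 term by term:
f'(x) = 9x^2 + 8x - 5
Substitute x = 3:
f'(3) = 9 * 3^2 + 8 * 3 - 5
= 81 + 24 - 5
= 100

100


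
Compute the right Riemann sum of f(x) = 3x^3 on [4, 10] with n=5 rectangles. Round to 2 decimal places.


Right Riemann sum uses right endpoints of each subinterval.
Interval: [4, 10], n = 5
dx = (10 - 4) / 5 = 6/5
Right endpoints: [26/5, 32/5, 38/5, 44/5, 10]
f values: [52728/125, 98304/125, 164616/125, 255552/125, 3000]
Sum = dx * (sum of f values)
= 6/5 * 37848/5
= 227088/25 = 9083.52

9083.52


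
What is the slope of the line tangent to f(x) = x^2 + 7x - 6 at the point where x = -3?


The slope of the tangent line equals f'(x) at the point.
f(x) = x^2 + 7x - 6
f'(x) = 2x + 7
At x = -3:
f'(-3) = 2 * (-3) + 7
= -6 + 7
= 1

1


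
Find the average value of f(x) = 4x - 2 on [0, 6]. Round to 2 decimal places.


Average value = 1/(b-a) * integral from a to b of f(x) dx
First compute the integral of 4x - 2:
F(x) = 2x^2 - 2x
F(6) = 2 * 36 - 2 * 6 = 60
F(0) = 2 * 0 - 2 * 0 = 0
Integral = 60 - 0 = 60
Average = 60 / (6 - 0) = 60 / 6
= 10 = 10.00

10.00


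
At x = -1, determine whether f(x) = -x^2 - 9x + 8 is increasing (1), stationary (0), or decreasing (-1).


Compute f'(x) to determine behavior:
f'(x) = -2x - 9
f'(-1) = -2 * (-1) - 9
= 2 - 9
= -7
Since f'(-1) < 0, the function is decreasing (-1)

-1


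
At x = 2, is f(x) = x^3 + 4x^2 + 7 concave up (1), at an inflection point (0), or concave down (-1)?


Concavity is determined by the sign of f''(x).
f(x) = x^3 + 4x^2 + 7
f'(x) = 3x^2 + 8x
f''(x) = 6x + 8
f''(2) = 6 * 2 + 8
= 12 + 8
= 20
Since f''(2) > 0, the function is concave up (1)

1


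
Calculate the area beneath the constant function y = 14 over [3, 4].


The area under a constant function y = 14 is a rectangle.
Width = 4 - 3 = 1
Height = 14
Area = width * height
= 1 * 14
= 14

14


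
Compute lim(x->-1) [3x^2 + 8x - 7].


Since polynomials are continuous, we use direct substitution.
lim(x->-1) of 3x^2 + 8x - 7
= 3 * (-1)^2 + 8 * (-1) - 7
= 3 - 8 - 7
= -12

-12


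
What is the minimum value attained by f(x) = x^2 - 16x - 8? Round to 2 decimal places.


For a quadratic f(x) = ax^2 + bx + c with a > 0, the minimum is at the vertex.
Vertex x-coordinate: x = -b/(2a)
x = -(-16) / (2 * 1)
x = 16/2 = 8
Substitute back to find the minimum value:
f(8) = 1 * 8^2 - 16 * 8 - 8
= 64 - 128 - 8
= -72 = -72.00

-72.00


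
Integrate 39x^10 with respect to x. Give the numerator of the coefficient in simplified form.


Apply the power rule for integration:
integral of ax^n dx = a/(n+1) * x^(n+1) + C
integral of 39x^10 dx
= 39/11 * x^11 + C
The coefficient in lowest terms is 39/11, and its numerator is 39

39


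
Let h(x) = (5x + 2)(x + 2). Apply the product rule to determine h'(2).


Let u(x) = 5x + 2 and v(x) = x + 2
u'(x) = 5
v'(x) = 1
Product rule: h'(x) = u'(x)*v(x) + u(x)*v'(x)
= 5 * (x + 2) + (5x + 2) * 1
At x = 2:
u(2) = 5 * 2 + 2 = 12
v(2) = 1 * 2 + 2 = 4
h'(2) = 5 * 4 + 12 * 1
= 20 + 12
= 32

32


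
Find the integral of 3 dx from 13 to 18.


The integral of a constant k over [a, b] equals k * (b - a).
integral from 13 to 18 of 3 dx
= 3 * (18 - 13)
= 3 * 5
= 15

15


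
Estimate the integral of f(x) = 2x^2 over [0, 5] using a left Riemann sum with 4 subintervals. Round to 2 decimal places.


Left Riemann sum uses left endpoints of each subinterval.
Interval: [0, 5], n = 4
dx = (5 - 0) / 4 = 5/4
Left endpoints: [0, 5/4, 5/2, 15/4]
f values: [0, 25/8, 25/2, 225/8]
Sum = dx * (sum of f values)
= 5/4 * 175/4
= 875/16 ≈ 54.69

54.69


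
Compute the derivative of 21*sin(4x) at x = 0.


Apply the chain rule to differentiate 21*sin(4x):
d/dx [21*sin(4x)]
= 21 * cos(4x) * d/dx(4x)
= 21 * 4 * cos(4x)
= 84 * cos(4x)
Evaluate at x = 0:
= 84 * cos(0)
= 84 * 1
= 84

84


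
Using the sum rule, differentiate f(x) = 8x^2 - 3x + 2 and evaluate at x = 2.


Differentiate term by term using power and sum rules:
f(x) = 8x^2 - 3x + 2
f'(x) = 16x - 3
Substitute x = 2:
f'(2) = 16 * 2 - 3
= 32 - 3
= 29

29


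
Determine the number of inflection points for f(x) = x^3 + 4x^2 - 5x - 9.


Inflection points occur where f''(x) = 0 and concavity changes.
f(x) = x^3 + 4x^2 - 5x - 9
f'(x) = 3x^2 + 8x - 5
f''(x) = 6x + 8
Set f''(x) = 0:
6x + 8 = 0
x = -8 / 6 = -4/3
Since f''(x) is linear (degree 1), it changes sign at this point.
Therefore there is exactly 1 inflection point.

1


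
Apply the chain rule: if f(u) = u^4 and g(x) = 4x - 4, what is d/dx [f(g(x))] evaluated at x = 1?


Using the chain rule: (f(g(x)))' = f'(g(x)) * g'(x)
First, find g(1):
g(1) = 4 * 1 - 4 = 0
Next, f'(u) = 4u^3
And g'(x) = 4
So f'(g(1)) * g'(1)
= 4 * 0^3 * 4
= 4 * 0 * 4
= 0

0


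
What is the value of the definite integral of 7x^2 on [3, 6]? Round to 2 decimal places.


Find the antiderivative of 7x^2:
F(x) = 7/3 * x^3
Apply the Fundamental Theorem of Calculus:
F(6) - F(3)
= 7/3 * 6^3 - 7/3 * 3^3
= 7/3 * (216 - 27)
= 7/3 * 189
= 441 = 441.00

441.00


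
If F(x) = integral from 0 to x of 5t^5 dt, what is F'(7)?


By the Fundamental Theorem of Calculus (Part 1):
If F(x) = integral from 0 to x of f(t) dt, then F'(x) = f(x)
Here f(t) = 5t^5
So F'(x) = 5x^5
Evaluate at x = 7:
F'(7) = 5 * 7^5
= 5 * 16807
= 84035

84035


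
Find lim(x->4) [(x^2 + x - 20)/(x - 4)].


Direct substitution gives 0/0, so we factor the numerator.
Factor: (x^2 + x - 20) = (x - 4)(x + 5)
Cancel the common factor (x - 4):
(x^2 + x - 20)/(x - 4) = (x + 5)
Now substitute x = 4:
= (4) - (-5) = 9

9


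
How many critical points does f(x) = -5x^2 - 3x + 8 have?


Find where f'(x) = 0:
f'(x) = -10x - 3
Set f'(x) = 0:
-10x - 3 = 0
x = 3 / (-10) = -3/10
This is a linear equation in x, so there is exactly one solution.
Number of critical points: 1

1


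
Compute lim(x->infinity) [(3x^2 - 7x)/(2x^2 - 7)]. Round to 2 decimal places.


For limits at infinity with equal-degree polynomials,
we compare leading coefficients.
Numerator leading term: 3x^2
Denominator leading term: 2x^2
Divide both by x^2:
lim = (3 - 7/x) / (2 - 7/x^2)
As x -> infinity, the 1/x and 1/x^2 terms vanish:
= 3/2 = 1.50

1.50


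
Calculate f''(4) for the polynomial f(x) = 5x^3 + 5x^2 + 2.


First derivative:
f'(x) = 15x^2 + 10x
Second derivative:
f''(x) = 30x + 10
Substitute x = 4:
f''(4) = 30 * 4 + 10
= 120 + 10
= 130

130


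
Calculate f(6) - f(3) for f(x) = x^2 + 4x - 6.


Net change = f(b) - f(a)
f(x) = x^2 + 4x - 6
Compute f(6):
f(6) = 1 * 6^2 + 4 * 6 - 6
= 36 + 24 - 6
= 54
Compute f(3):
f(3) = 1 * 3^2 + 4 * 3 - 6
= 9 + 12 - 6
= 15
Net change = 54 - 15 = 39

39


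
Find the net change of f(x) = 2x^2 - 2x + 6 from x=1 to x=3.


Net change = f(b) - f(a)
f(x) = 2x^2 - 2x + 6
Compute f(3):
f(3) = 2 * 3^2 - 2 * 3 + 6
= 18 - 6 + 6
= 18
Compute f(1):
f(1) = 2 * 1^2 - 2 * 1 + 6
= 2 - 2 + 6
= 6
Net change = 18 - 6 = 12

12


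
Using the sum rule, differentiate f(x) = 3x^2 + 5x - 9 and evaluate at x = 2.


Differentiate term by term using power and sum rules:
f(x) = 3x^2 + 5x - 9
f'(x) = 6x + 5
Substitute x = 2:
f'(2) = 6 * 2 + 5
= 12 + 5
= 17

17


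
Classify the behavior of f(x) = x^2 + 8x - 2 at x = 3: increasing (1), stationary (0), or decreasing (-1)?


Compute f'(x) to determine behavior:
f'(x) = 2x + 8
f'(3) = 2 * 3 + 8
= 6 + 8
= 14
Since f'(3) > 0, the function is increasing (1)

1


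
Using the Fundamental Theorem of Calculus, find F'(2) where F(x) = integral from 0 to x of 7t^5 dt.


By the Fundamental Theorem of Calculus (Part 1):
If F(x) = integral from 0 to x of f(t) dt, then F'(x) = f(x)
Here f(t) = 7t^5
So F'(x) = 7x^5
Evaluate at x = 2:
F'(2) = 7 * 2^5
= 7 * 32
= 224

224


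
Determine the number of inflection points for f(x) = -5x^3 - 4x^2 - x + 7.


Inflection points occur where f''(x) = 0 and concavity changes.
f(x) = -5x^3 - 4x^2 - x + 7
f'(x) = -15x^2 - 8x - 1
f''(x) = -30x - 8
Set f''(x) = 0:
-30x - 8 = 0
x = 8 / (-30) = -4/15
Since f''(x) is linear (degree 1), it changes sign at this point.
Therefore there is exactly 1 inflection point.

1


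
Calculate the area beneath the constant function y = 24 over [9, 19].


The area under a constant function y = 24 is a rectangle.
Width = 19 - 9 = 10
Height = 24
Area = width * height
= 10 * 24
= 240

240


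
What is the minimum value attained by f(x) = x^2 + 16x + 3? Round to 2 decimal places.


For a quadratic f(x) = ax^2 + bx + c with a > 0, the minimum is at the vertex.
Vertex x-coordinate: x = -b/(2a)
x = -(16) / (2 * 1)
x = -16/2 = -8
Substitute back to find the minimum value:
f(-8) = 1 * (-8)^2 + 16 * (-8) + 3
= 64 - 128 + 3
= -61 = -61.00

-61.00


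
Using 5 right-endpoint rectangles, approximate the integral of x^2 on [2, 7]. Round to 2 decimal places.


Right Riemann sum uses right endpoints of each subinterval.
Interval: [2, 7], n = 5
dx = (7 - 2) / 5 = 1
Right endpoints: [3, 4, 5, 6, 7]
f values: [9, 16, 25, 36, 49]
Sum = dx * (sum of f values)
= 1 * 135
= 135 = 135.00

135.00


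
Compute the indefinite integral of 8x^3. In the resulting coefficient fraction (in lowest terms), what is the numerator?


Apply the power rule for integration:
integral of ax^n dx = a/(n+1) * x^(n+1) + C
integral of 8x^3 dx
= 8/4 * x^4 + C
= 2 * x^4 + C
The coefficient in lowest terms is 2 = 2/1, so its numerator is 2

2


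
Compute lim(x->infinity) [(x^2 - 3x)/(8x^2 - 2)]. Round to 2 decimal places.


For limits at infinity with equal-degree polynomials,
we compare leading coefficients.
Numerator leading term: x^2
Denominator leading term: 8x^2
Divide both by x^2:
lim = (1 - 3/x) / (8 - 2/x^2)
As x -> infinity, the 1/x and 1/x^2 terms vanish:
= 1/8 ≈ 0.13

0.13


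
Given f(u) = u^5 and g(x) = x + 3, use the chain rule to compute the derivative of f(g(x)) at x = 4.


Using the chain rule: (f(g(x)))' = f'(g(x)) * g'(x)
First, find g(4):
g(4) = 1 * 4 + 3 = 7
Next, f'(u) = 5u^4
And g'(x) = 1
So f'(g(4)) * g'(4)
= 5 * 7^4 * 1
= 5 * 2401 * 1
= 12005

12005


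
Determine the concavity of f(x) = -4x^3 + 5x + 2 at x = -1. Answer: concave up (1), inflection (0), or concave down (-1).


Concavity is determined by the sign of f''(x).
f(x) = -4x^3 + 5x + 2
f'(x) = -12x^2 + 5
f''(x) = -24x
f''(-1) = -24 * (-1) + 0
= 24 + 0
= 24
Since f''(-1) > 0, the function is concave up (1)

1


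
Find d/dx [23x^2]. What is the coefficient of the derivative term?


We apply the power rule: d/dx [ax^n] = a*n * x^(n-1)
d/dx [23x^2]
= 23 * 2 * x^(2-1)
= 46x
The coefficient is 46

46


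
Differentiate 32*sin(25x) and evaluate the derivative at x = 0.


Apply the chain rule to differentiate 32*sin(25x):
d/dx [32*sin(25x)]
= 32 * cos(25x) * d/dx(25x)
= 32 * 25 * cos(25x)
= 800 * cos(25x)
Evaluate at x = 0:
= 800 * cos(0)
= 800 * 1
= 800

800


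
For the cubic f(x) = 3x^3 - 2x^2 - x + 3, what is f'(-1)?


Differentiate f(x) = 3x^3 - 2x^2 - x + 3 term by term:
f'(x) = 9x^2 - 4x - 1
Substitute x = -1:
f'(-1) = 9 * (-1)^2 - 4 * (-1) - 1
= 9 + 4 - 1
= 12

12


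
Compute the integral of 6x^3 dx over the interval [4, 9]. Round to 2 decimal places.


Find the antiderivative of 6x^3:
F(x) = 6/4 * x^4
Apply the Fundamental Theorem of Calculus:
F(9) - F(4)
= 6/4 * 9^4 - 6/4 * 4^4
= 6/4 * (6561 - 256)
= 6/4 * 6305
= 18915/2 = 9457.50

9457.50


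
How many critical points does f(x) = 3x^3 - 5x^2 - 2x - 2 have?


Find where f'(x) = 0:
f(x) = 3x^3 - 5x^2 - 2x - 2
f'(x) = 9x^2 - 10x - 2
This is a quadratic in x. Use the discriminant to count real roots.
Discriminant = (-10)^2 - 4 * 9 * (-2)
= 100 - (-72)
= 172
Since discriminant > 0, f'(x) = 0 has 2 real solutions.
Number of critical points: 2

2


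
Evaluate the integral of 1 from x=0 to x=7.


The integral of a constant k over [a, b] equals k * (b - a).
integral from 0 to 7 of 1 dx
= 1 * (7 - 0)
= 1 * 7
= 7

7


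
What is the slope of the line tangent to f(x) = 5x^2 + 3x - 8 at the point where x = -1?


The slope of the tangent line equals f'(x) at the point.
f(x) = 5x^2 + 3x - 8
f'(x) = 10x + 3
At x = -1:
f'(-1) = 10 * (-1) + 3
= -10 + 3
= -7

-7


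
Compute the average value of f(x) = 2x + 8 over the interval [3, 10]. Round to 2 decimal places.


Average value = 1/(b-a) * integral from a to b of f(x) dx
First compute the integral of 2x + 8:
F(x) = x^2 + 8x
F(10) = 1 * 100 + 8 * 10 = 180
F(3) = 1 * 9 + 8 * 3 = 33
Integral = 180 - 33 = 147
Average = 147 / (10 - 3) = 147 / 7
= 21 = 21.00

21.00


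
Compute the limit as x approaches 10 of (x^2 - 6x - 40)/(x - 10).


Direct substitution gives 0/0, so we factor the numerator.
Factor: (x^2 - 6x - 40) = (x - 10)(x + 4)
Cancel the common factor (x - 10):
(x^2 - 6x - 40)/(x - 10) = (x + 4)
Now substitute x = 10:
= (10) - (-4) = 14

14


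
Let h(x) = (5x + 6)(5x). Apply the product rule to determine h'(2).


Let u(x) = 5x + 6 and v(x) = 5x
u'(x) = 5
v'(x) = 5
Product rule: h'(x) = u'(x)*v(x) + u(x)*v'(x)
= 5 * (5x) + (5x + 6) * 5
At x = 2:
u(2) = 5 * 2 + 6 = 16
v(2) = 5 * 2 + 0 = 10
h'(2) = 5 * 10 + 16 * 5
= 50 + 80
= 130

130


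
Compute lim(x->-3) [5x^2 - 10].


Since polynomials are continuous, we use direct substitution.
lim(x->-3) of 5x^2 - 10
= 5 * (-3)^2 + 0 * (-3) - 10
= 45 + 0 - 10
= 35

35


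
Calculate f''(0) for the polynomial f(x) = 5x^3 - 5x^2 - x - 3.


First derivative:
f'(x) = 15x^2 - 10x - 1
Second derivative:
f''(x) = 30x - 10
Substitute x = 0:
f''(0) = 30 * 0 - 10
= 0 - 10
= -10

-10


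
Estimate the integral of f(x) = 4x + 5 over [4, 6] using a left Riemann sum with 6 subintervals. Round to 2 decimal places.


Left Riemann sum uses left endpoints of each subinterval.
Interval: [4, 6], n = 6
dx = (6 - 4) / 6 = 1/3
Left endpoints: [4, 13/3, 14/3, 5, 16/3, 17/3]
f values: [21, 67/3, 71/3, 25, 79/3, 83/3]
Sum = dx * (sum of f values)
= 1/3 * 146
= 146/3 ≈ 48.67

48.67


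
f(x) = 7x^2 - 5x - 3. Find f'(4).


Differentiate term by term using power and sum rules:
f(x) = 7x^2 - 5x - 3
f'(x) = 14x - 5
Substitute x = 4:
f'(4) = 14 * 4 - 5
= 56 - 5
= 51

51


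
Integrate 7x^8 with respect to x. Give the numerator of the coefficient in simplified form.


Apply the power rule for integration:
integral of ax^n dx = a/(n+1) * x^(n+1) + C
integral of 7x^8 dx
= 7/9 * x^9 + C
The coefficient in lowest terms is 7/9, and its numerator is 7

7


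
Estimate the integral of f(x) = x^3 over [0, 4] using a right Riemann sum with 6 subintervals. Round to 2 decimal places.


Right Riemann sum uses right endpoints of each subinterval.
Interval: [0, 4], n = 6
dx = (4 - 0) / 6 = 2/3
Right endpoints: [2/3, 4/3, 2, 8/3, 10/3, 4]
f values: [8/27, 64/27, 8, 512/27, 1000/27, 64]
Sum = dx * (sum of f values)
= 2/3 * 392/3
= 784/9 ≈ 87.11

87.11


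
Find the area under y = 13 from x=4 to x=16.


The area under a constant function y = 13 is a rectangle.
Width = 16 - 4 = 12
Height = 13
Area = width * height
= 12 * 13
= 156

156


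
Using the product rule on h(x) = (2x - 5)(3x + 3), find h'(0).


Let u(x) = 2x - 5 and v(x) = 3x + 3
u'(x) = 2
v'(x) = 3
Product rule: h'(x) = u'(x)*v(x) + u(x)*v'(x)
= 2 * (3x + 3) + (2x - 5) * 3
At x = 0:
u(0) = 2 * 0 - 5 = -5
v(0) = 3 * 0 + 3 = 3
h'(0) = 2 * 3 + (-5) * 3
= 6 - 15
= -9

-9


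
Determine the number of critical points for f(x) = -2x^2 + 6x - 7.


Find where f'(x) = 0:
f'(x) = -4x + 6
Set f'(x) = 0:
-4x + 6 = 0
x = -6 / (-4) = 3/2
This is a linear equation in x, so there is exactly one solution.
Number of critical points: 1

1


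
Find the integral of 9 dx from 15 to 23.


The integral of a constant k over [a, b] equals k * (b - a).
integral from 15 to 23 of 9 dx
= 9 * (23 - 15)
= 9 * 8
= 72

72


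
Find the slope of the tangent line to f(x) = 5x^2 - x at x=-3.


The slope of the tangent line equals f'(x) at the point.
f(x) = 5x^2 - x
f'(x) = 10x - 1
At x = -3:
f'(-3) = 10 * (-3) - 1
= -30 - 1
= -31

-31


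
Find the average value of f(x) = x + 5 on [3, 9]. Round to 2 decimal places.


Average value = 1/(b-a) * integral from a to b of f(x) dx
First compute the integral of x + 5:
F(x) = (1/2)x^2 + 5x
F(9) = 1/2 * 81 + 5 * 9 = 171/2
F(3) = 1/2 * 9 + 5 * 3 = 39/2
Integral = 171/2 - 39/2 = 66
Average = 66 / (9 - 3) = 66 / 6
= 11 = 11.00

11.00


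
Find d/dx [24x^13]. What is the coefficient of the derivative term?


We apply the power rule: d/dx [ax^n] = a*n * x^(n-1)
d/dx [24x^13]
= 24 * 13 * x^(13-1)
= 312x^12
The coefficient is 312

312


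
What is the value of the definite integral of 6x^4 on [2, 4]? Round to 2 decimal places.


Find the antiderivative of 6x^4:
F(x) = 6/5 * x^5
Apply the Fundamental Theorem of Calculus:
F(4) - F(2)
= 6/5 * 4^5 - 6/5 * 2^5
= 6/5 * (1024 - 32)
= 6/5 * 992
= 5952/5 = 1190.40

1190.40


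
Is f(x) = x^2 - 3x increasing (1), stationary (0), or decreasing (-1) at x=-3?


Compute f'(x) to determine behavior:
f'(x) = 2x - 3
f'(-3) = 2 * (-3) - 3
= -6 - 3
= -9
Since f'(-3) < 0, the function is decreasing (-1)

-1


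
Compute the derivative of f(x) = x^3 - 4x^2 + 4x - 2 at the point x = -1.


Differentiate f(x) = x^3 - 4x^2 + 4x - 2 term by term:
f'(x) = 3x^2 - 8x + 4
Substitute x = -1:
f'(-1) = 3 * (-1)^2 - 8 * (-1) + 4
= 3 + 8 + 4
= 15

15


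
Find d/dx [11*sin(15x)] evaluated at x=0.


Apply the chain rule to differentiate 11*sin(15x):
d/dx [11*sin(15x)]
= 11 * cos(15x) * d/dx(15x)
= 11 * 15 * cos(15x)
= 165 * cos(15x)
Evaluate at x = 0:
= 165 * cos(0)
= 165 * 1
= 165

165


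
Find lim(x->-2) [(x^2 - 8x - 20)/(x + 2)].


Direct substitution gives 0/0, so we factor the numerator.
Factor: (x^2 - 8x - 20) = (x + 2)(x - 10)
Cancel the common factor (x + 2):
(x^2 - 8x - 20)/(x + 2) = (x - 10)
Now substitute x = -2:
= (-2) - (10) = -12

-12


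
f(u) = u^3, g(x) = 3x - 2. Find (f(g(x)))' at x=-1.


Using the chain rule: (f(g(x)))' = f'(g(x)) * g'(x)
First, find g(-1):
g(-1) = 3 * (-1) - 2 = -5
Next, f'(u) = 3u^2
And g'(x) = 3
So f'(g(-1)) * g'(-1)
= 3 * (-5)^2 * 3
= 3 * 25 * 3
= 225

225


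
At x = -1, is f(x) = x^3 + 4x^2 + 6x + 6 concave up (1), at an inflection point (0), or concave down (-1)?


Concavity is determined by the sign of f''(x).
f(x) = x^3 + 4x^2 + 6x + 6
f'(x) = 3x^2 + 8x + 6
f''(x) = 6x + 8
f''(-1) = 6 * (-1) + 8
= -6 + 8
= 2
Since f''(-1) > 0, the function is concave up (1)

1


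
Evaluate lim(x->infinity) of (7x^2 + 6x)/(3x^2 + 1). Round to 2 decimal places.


For limits at infinity with equal-degree polynomials,
we compare leading coefficients.
Numerator leading term: 7x^2
Denominator leading term: 3x^2
Divide both by x^2:
lim = (7 + 6/x) / (3 + 1/x^2)
As x -> infinity, the 1/x and 1/x^2 terms vanish:
= 7/3 ≈ 2.33

2.33


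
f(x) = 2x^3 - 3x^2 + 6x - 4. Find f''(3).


First derivative:
f'(x) = 6x^2 - 6x + 6
Second derivative:
f''(x) = 12x - 6
Substitute x = 3:
f''(3) = 12 * 3 - 6
= 36 - 6
= 30

30


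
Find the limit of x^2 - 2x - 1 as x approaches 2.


Since polynomials are continuous, we use direct substitution.
lim(x->2) of x^2 - 2x - 1
= 1 * 2^2 - 2 * 2 - 1
= 4 - 4 - 1
= -1

-1


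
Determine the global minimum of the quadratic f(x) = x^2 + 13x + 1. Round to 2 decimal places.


For a quadratic f(x) = ax^2 + bx + c with a > 0, the minimum is at the vertex.
Vertex x-coordinate: x = -b/(2a)
x = -(13) / (2 * 1)
x = -13/2
Substitute back to find the minimum value:
f(-13/2) = 1 * (-13/2)^2 + 13 * (-13/2) + 1
= 169/4 - 169/2 + 1
= -165/4 = -41.25

-41.25


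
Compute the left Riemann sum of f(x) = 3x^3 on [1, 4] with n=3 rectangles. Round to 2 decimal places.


Left Riemann sum uses left endpoints of each subinterval.
Interval: [1, 4], n = 3
dx = (4 - 1) / 3 = 1
Left endpoints: [1, 2, 3]
f values: [3, 24, 81]
Sum = dx * (sum of f values)
= 1 * 108
= 108 = 108.00

108.00


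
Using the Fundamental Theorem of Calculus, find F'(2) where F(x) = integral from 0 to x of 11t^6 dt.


By the Fundamental Theorem of Calculus (Part 1):
If F(x) = integral from 0 to x of f(t) dt, then F'(x) = f(x)
Here f(t) = 11t^6
So F'(x) = 11x^6
Evaluate at x = 2:
F'(2) = 11 * 2^6
= 11 * 64
= 704

704


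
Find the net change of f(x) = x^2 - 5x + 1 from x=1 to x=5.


Net change = f(b) - f(a)
f(x) = x^2 - 5x + 1
Compute f(5):
f(5) = 1 * 5^2 - 5 * 5 + 1
= 25 - 25 + 1
= 1
Compute f(1):
f(1) = 1 * 1^2 - 5 * 1 + 1
= 1 - 5 + 1
= -3
Net change = 1 - (-3) = 4

4


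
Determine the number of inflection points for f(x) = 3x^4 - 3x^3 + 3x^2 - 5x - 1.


Inflection points occur where f''(x) = 0 and concavity changes.
f(x) = 3x^4 - 3x^3 + 3x^2 - 5x - 1
f'(x) = 12x^3 - 9x^2 + 6x - 5
f''(x) = 36x^2 - 18x + 6
This is a quadratic in x. Use the discriminant to count real roots.
Discriminant = (-18)^2 - 4 * 36 * 6
= 324 - 864
= -540
Since discriminant < 0, f''(x) = 0 has no real solutions.
Number of inflection points: 0

0


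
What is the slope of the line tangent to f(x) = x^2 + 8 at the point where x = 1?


The slope of the tangent line equals f'(x) at the point.
f(x) = x^2 + 8
f'(x) = 2x
At x = 1:
f'(1) = 2 * 1 + 0
= 2 + 0
= 2

2


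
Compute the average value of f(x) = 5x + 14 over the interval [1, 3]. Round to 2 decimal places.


Average value = 1/(b-a) * integral from a to b of f(x) dx
First compute the integral of 5x + 14:
F(x) = (5/2)x^2 + 14x
F(3) = 5/2 * 9 + 14 * 3 = 129/2
F(1) = 5/2 * 1 + 14 * 1 = 33/2
Integral = 129/2 - 33/2 = 48
Average = 48 / (3 - 1) = 48 / 2
= 24 = 24.00

24.00


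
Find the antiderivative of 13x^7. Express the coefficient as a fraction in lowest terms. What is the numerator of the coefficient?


Apply the power rule for integration:
integral of ax^n dx = a/(n+1) * x^(n+1) + C
integral of 13x^7 dx
= 13/8 * x^8 + C
The coefficient in lowest terms is 13/8, and its numerator is 13

13


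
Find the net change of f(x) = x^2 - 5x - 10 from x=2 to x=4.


Net change = f(b) - f(a)
f(x) = x^2 - 5x - 10
Compute f(4):
f(4) = 1 * 4^2 - 5 * 4 - 10
= 16 - 20 - 10
= -14
Compute f(2):
f(2) = 1 * 2^2 - 5 * 2 - 10
= 4 - 10 - 10
= -16
Net change = -14 - (-16) = 2

2


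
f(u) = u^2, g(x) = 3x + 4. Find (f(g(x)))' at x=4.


Using the chain rule: (f(g(x)))' = f'(g(x)) * g'(x)
First, find g(4):
g(4) = 3 * 4 + 4 = 16
Next, f'(u) = 2u
And g'(x) = 3
So f'(g(4)) * g'(4)
= 2 * 16 * 3
= 96

96


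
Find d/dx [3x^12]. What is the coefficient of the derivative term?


We apply the power rule: d/dx [ax^n] = a*n * x^(n-1)
d/dx [3x^12]
= 3 * 12 * x^(12-1)
= 36x^11
The coefficient is 36

36


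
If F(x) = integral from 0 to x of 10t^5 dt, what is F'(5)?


By the Fundamental Theorem of Calculus (Part 1):
If F(x) = integral from 0 to x of f(t) dt, then F'(x) = f(x)
Here f(t) = 10t^5
So F'(x) = 10x^5
Evaluate at x = 5:
F'(5) = 10 * 5^5
= 10 * 3125
= 31250

31250


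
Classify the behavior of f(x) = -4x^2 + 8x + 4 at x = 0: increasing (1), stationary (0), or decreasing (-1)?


Compute f'(x) to determine behavior:
f'(x) = -8x + 8
f'(0) = -8 * 0 + 8
= 0 + 8
= 8
Since f'(0) > 0, the function is increasing (1)

1


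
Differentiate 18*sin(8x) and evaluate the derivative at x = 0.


Apply the chain rule to differentiate 18*sin(8x):
d/dx [18*sin(8x)]
= 18 * cos(8x) * d/dx(8x)
= 18 * 8 * cos(8x)
= 144 * cos(8x)
Evaluate at x = 0:
= 144 * cos(0)
= 144 * 1
= 144

144


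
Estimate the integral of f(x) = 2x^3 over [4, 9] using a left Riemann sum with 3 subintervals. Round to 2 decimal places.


Left Riemann sum uses left endpoints of each subinterval.
Interval: [4, 9], n = 3
dx = (9 - 4) / 3 = 5/3
Left endpoints: [4, 17/3, 22/3]
f values: [128, 9826/27, 21296/27]
Sum = dx * (sum of f values)
= 5/3 * 3842/3
= 19210/9 ≈ 2134.44

2134.44


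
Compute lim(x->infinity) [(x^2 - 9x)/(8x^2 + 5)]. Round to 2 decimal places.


For limits at infinity with equal-degree polynomials,
we compare leading coefficients.
Numerator leading term: x^2
Denominator leading term: 8x^2
Divide both by x^2:
lim = (1 - 9/x) / (8 + 5/x^2)
As x -> infinity, the 1/x and 1/x^2 terms vanish:
= 1/8 ≈ 0.13

0.13


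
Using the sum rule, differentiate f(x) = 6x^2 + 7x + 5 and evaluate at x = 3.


Differentiate term by term using power and sum rules:
f(x) = 6x^2 + 7x + 5
f'(x) = 12x + 7
Substitute x = 3:
f'(3) = 12 * 3 + 7
= 36 + 7
= 43

43


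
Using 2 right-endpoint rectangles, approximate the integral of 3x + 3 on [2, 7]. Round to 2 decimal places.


Right Riemann sum uses right endpoints of each subinterval.
Interval: [2, 7], n = 2
dx = (7 - 2) / 2 = 5/2
Right endpoints: [9/2, 7]
f values: [33/2, 24]
Sum = dx * (sum of f values)
= 5/2 * 81/2
= 405/4 = 101.25

101.25


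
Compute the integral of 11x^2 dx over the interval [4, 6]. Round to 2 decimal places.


Find the antiderivative of 11x^2:
F(x) = 11/3 * x^3
Apply the Fundamental Theorem of Calculus:
F(6) - F(4)
= 11/3 * 6^3 - 11/3 * 4^3
= 11/3 * (216 - 64)
= 11/3 * 152
= 1672/3 ≈ 557.33

557.33


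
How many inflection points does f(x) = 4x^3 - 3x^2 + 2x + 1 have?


Inflection points occur where f''(x) = 0 and concavity changes.
f(x) = 4x^3 - 3x^2 + 2x + 1
f'(x) = 12x^2 - 6x + 2
f''(x) = 24x - 6
Set f''(x) = 0:
24x - 6 = 0
x = 6 / 24 = 1/4
Since f''(x) is linear (degree 1), it changes sign at this point.
Therefore there is exactly 1 inflection point.

1


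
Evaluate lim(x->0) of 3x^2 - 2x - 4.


Since polynomials are continuous, we use direct substitution.
lim(x->0) of 3x^2 - 2x - 4
= 3 * 0^2 - 2 * 0 - 4
= 0 + 0 - 4
= -4

-4


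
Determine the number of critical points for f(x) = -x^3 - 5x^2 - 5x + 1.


Find where f'(x) = 0:
f(x) = -x^3 - 5x^2 - 5x + 1
f'(x) = -3x^2 - 10x - 5
This is a quadratic in x. Use the discriminant to count real roots.
Discriminant = (-10)^2 - 4 * (-3) * (-5)
= 100 - 60
= 40
Since discriminant > 0, f'(x) = 0 has 2 real solutions.
Number of critical points: 2

2


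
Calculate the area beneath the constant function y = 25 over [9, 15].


The area under a constant function y = 25 is a rectangle.
Width = 15 - 9 = 6
Height = 25
Area = width * height
= 6 * 25
= 150

150


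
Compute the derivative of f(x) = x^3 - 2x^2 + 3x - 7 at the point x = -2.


Differentiate f(x) = x^3 - 2x^2 + 3x - 7 term by term:
f'(x) = 3x^2 - 4x + 3
Substitute x = -2:
f'(-2) = 3 * (-2)^2 - 4 * (-2) + 3
= 12 + 8 + 3
= 23

23


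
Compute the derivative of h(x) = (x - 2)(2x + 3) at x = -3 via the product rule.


Let u(x) = x - 2 and v(x) = 2x + 3
u'(x) = 1
v'(x) = 2
Product rule: h'(x) = u'(x)*v(x) + u(x)*v'(x)
= 1 * (2x + 3) + (x - 2) * 2
At x = -3:
u(-3) = 1 * (-3) - 2 = -5
v(-3) = 2 * (-3) + 3 = -3
h'(-3) = 1 * (-3) + (-5) * 2
= -3 - 10
= -13

-13


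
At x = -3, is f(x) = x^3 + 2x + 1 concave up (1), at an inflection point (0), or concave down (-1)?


Concavity is determined by the sign of f''(x).
f(x) = x^3 + 2x + 1
f'(x) = 3x^2 + 2
f''(x) = 6x
f''(-3) = 6 * (-3) + 0
= -18 + 0
= -18
Since f''(-3) < 0, the function is concave down (-1)

-1


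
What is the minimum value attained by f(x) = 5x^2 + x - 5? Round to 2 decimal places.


For a quadratic f(x) = ax^2 + bx + c with a > 0, the minimum is at the vertex.
Vertex x-coordinate: x = -b/(2a)
x = -(1) / (2 * 5)
x = -1/10
Substitute back to find the minimum value:
f(-1/10) = 5 * (-1/10)^2 + 1 * (-1/10) - 5
= 1/20 - 1/10 - 5
= -101/20 = -5.05

-5.05


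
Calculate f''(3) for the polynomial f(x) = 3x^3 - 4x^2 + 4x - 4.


First derivative:
f'(x) = 9x^2 - 8x + 4
Second derivative:
f''(x) = 18x - 8
Substitute x = 3:
f''(3) = 18 * 3 - 8
= 54 - 8
= 46

46


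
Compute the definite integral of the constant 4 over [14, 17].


The integral of a constant k over [a, b] equals k * (b - a).
integral from 14 to 17 of 4 dx
= 4 * (17 - 14)
= 4 * 3
= 12

12


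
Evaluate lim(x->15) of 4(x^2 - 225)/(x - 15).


Direct substitution gives 0/0, so we factor the numerator.
Factor: 4(x^2 - 225) = 4 * (x - 15)(x + 15)
Cancel the common factor (x - 15):
4(x^2 - 225)/(x - 15) = 4 * (x + 15)
Now substitute x = 15:
= 4 * (15 + 15) = 120

120


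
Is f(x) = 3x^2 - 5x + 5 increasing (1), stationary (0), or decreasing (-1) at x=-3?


Compute f'(x) to determine behavior:
f'(x) = 6x - 5
f'(-3) = 6 * (-3) - 5
= -18 - 5
= -23
Since f'(-3) < 0, the function is decreasing (-1)

-1
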